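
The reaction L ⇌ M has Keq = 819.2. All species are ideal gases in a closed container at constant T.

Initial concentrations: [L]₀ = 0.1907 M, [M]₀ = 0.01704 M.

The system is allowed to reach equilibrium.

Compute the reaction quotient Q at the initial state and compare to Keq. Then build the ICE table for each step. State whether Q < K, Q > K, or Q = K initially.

Q₀ = 0.08936 vs Keq = 819.2 ⇒ Q<K, forward
Step 1:
                   L          M
  I           0.1907    0.01704
  C          -0.1904     0.1904
  E       2.5328e-04     0.2075
  solve Keq expr → x = 0.1904; check Q = 819.2

Q₀ = 0.08936; Q < K (proceeds forward)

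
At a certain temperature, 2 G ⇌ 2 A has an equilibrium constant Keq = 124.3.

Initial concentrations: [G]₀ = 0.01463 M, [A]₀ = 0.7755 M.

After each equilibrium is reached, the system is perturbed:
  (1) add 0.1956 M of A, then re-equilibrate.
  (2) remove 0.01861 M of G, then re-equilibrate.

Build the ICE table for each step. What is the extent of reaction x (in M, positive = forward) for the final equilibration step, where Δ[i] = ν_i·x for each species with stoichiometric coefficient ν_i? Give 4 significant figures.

Q₀ = 2810 vs Keq = 124.3 ⇒ Q>K, reverse
Step 1:
                    G           A
  Initial     0.01463      0.7755
  Change      0.05041    -0.05041
  Equil       0.06504      0.7251
  solve Keq expr → x = -0.0252; check Q = 124.3
Then add 0.1956 M of A.
Step 2:
                    G           A
  Initial     0.06504      0.9207
  Change       0.0161     -0.0161
  Equil       0.08114      0.9046
  solve Keq expr → x = -0.00805; check Q = 124.3
Then remove 0.01861 M of G.
Step 3:
                    G           A
  Initial     0.06253      0.9046
  Change      0.01708    -0.01708
  Equil        0.0796      0.8875
  solve Keq expr → x = -0.008539; check Q = 124.3

x = -0.008539 M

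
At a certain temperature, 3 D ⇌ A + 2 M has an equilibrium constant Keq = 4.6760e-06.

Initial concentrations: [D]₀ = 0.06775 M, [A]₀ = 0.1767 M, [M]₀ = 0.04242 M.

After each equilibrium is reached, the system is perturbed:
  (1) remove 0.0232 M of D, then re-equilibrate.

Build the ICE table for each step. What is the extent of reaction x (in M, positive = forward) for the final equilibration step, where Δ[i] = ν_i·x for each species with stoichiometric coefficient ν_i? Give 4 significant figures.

Q₀ = 1.022 vs Keq = 4.6760e-06 ⇒ Q>K, reverse
Step 1:
                    D           A           M
  Initial     0.06775      0.1767     0.04242
  Change      0.06324    -0.02108    -0.04216
  Equil         0.131      0.1556  2.5987e-04
  solve Keq expr → x = -0.02108; check Q = 4.6760e-06
Then remove 0.0232 M of D.
Step 2:
                    D           A           M
  Initial      0.1078      0.1556  2.5987e-04
  Change   9.8401e-05 -3.2800e-05 -6.5600e-05
  Equil        0.1079      0.1556  1.9427e-04
  solve Keq expr → x = -3.2800e-05; check Q = 4.6760e-06

x = -3.2800e-05 M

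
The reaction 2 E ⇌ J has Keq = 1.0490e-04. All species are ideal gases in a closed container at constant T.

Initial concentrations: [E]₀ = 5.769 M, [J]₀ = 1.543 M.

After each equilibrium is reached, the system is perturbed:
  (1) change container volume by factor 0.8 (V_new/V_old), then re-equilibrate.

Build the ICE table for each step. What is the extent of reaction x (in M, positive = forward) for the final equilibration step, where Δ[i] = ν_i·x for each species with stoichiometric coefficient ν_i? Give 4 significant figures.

x = 0.002549 M

Q₀ = 0.04636 vs Keq = 1.0490e-04 ⇒ Q>K, reverse
Step 1:
                  E         J
  Initial     5.769     1.543
  Change       3.07    -1.535
  Equil       8.839  0.008195
  solve Keq expr → x = -1.535; check Q = 1.0490e-04
Then change container volume by factor 0.8 (V_new/V_old).
Step 2:
                  E         J
  Initial     11.05   0.01024
  Change  -0.005098  0.002549
  Equil       11.04   0.01279
  solve Keq expr → x = 0.002549; check Q = 1.0490e-04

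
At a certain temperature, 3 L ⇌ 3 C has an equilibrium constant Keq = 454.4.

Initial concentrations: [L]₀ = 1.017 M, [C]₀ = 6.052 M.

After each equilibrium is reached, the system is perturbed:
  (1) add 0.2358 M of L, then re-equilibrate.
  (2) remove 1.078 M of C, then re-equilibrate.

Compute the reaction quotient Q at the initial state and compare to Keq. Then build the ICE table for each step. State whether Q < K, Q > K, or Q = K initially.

Q₀ = 210.7 vs Keq = 454.4 ⇒ Q<K, forward
Step 1:
                  L         C
  Initial     1.017     6.052
  Change    -0.2033    0.2033
  Equil      0.8137     6.255
  solve Keq expr → x = 0.06778; check Q = 454.4
Then add 0.2358 M of L.
Step 2:
                  L         C
  Initial     1.049     6.255
  Change    -0.2087    0.2087
  Equil      0.8408     6.464
  solve Keq expr → x = 0.06955; check Q = 454.4
Then remove 1.078 M of C.
Step 3:
                  L         C
  Initial    0.8408     5.386
  Change    -0.1241    0.1241
  Equil      0.7167      5.51
  solve Keq expr → x = 0.04136; check Q = 454.4

Q₀ = 210.7; Q < K (proceeds forward)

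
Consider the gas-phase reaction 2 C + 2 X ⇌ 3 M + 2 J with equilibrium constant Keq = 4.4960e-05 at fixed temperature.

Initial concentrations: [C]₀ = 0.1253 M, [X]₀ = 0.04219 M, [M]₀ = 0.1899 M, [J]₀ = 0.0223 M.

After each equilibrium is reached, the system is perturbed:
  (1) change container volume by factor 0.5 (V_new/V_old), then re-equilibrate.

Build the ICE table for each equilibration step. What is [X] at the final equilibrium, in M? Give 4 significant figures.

Q₀ = 0.1219 vs Keq = 4.4960e-05 ⇒ Q>K, reverse
Step 1:
                  C         X         M         J
  Initial    0.1253   0.04219    0.1899    0.0223
  Change    0.02131   0.02131  -0.03196  -0.02131
  Equil      0.1466    0.0635    0.1579 9.9440e-04
  solve Keq expr → x = -0.01065; check Q = 4.4960e-05
Then change container volume by factor 0.5 (V_new/V_old).
Step 2:
                  C         X         M         J
  Initial    0.2932     0.127    0.3159  0.001989
  Change  5.6774e-04 5.6774e-04 -8.5161e-04 -5.6774e-04
  Equil      0.2938    0.1276     0.315  0.001421
  solve Keq expr → x = -2.8387e-04; check Q = 4.4960e-05

[X]_eq = 0.1276 M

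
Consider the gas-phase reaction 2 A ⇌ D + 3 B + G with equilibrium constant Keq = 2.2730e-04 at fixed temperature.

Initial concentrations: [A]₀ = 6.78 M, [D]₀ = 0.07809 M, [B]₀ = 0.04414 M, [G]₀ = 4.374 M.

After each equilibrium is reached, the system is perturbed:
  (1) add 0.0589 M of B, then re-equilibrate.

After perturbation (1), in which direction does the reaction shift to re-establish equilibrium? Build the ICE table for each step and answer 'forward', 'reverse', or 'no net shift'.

Direction: reverse

Q₀ = 6.3902e-07 vs Keq = 2.2730e-04 ⇒ Q<K, forward
Step 1:
                  A         D         B         G
  Initial      6.78   0.07809   0.04414     4.374
  Change    -0.1365   0.06827    0.2048   0.06827
  Equil       6.643    0.1464     0.249     4.442
  solve Keq expr → x = 0.06827; check Q = 2.2730e-04
Then add 0.0589 M of B.
Step 2:
                  A         D         B         G
  Initial     6.643    0.1464    0.3079     4.442
  Change    0.03198  -0.01599  -0.04797  -0.01599
  Equil       6.675    0.1304    0.2599     4.426
  solve Keq expr → x = -0.01599; check Q = 2.2730e-04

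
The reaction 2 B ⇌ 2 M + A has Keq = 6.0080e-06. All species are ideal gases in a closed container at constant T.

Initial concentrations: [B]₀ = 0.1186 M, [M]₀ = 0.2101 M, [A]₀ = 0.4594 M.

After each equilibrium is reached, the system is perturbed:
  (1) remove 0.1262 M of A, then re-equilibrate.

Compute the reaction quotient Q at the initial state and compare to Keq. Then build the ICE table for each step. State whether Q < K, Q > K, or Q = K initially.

Q₀ = 1.442; Q > K (proceeds reverse)

Q₀ = 1.442 vs Keq = 6.0080e-06 ⇒ Q>K, reverse
Step 1:
                  B         M         A
  init       0.1186    0.2101    0.4594
  Δ          0.2088   -0.2088   -0.1044
  eq         0.3274  0.001347     0.355
  solve Keq expr → x = -0.1044; check Q = 6.0080e-06
Then remove 0.1262 M of A.
Step 2:
                  B         M         A
  init       0.3274  0.001347    0.2288
  Δ       -3.2845e-04 3.2845e-04 1.6423e-04
  eq          0.327  0.001675     0.229
  solve Keq expr → x = 1.6423e-04; check Q = 6.0080e-06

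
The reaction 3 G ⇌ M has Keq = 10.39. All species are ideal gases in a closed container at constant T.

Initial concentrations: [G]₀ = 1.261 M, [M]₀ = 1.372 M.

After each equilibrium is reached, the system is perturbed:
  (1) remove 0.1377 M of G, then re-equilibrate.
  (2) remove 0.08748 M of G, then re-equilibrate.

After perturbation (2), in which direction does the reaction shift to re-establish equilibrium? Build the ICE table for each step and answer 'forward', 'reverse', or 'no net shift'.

Direction: reverse

Q₀ = 0.6842 vs Keq = 10.39 ⇒ Q<K, forward
Step 1:
                    G           M
  init          1.261       1.372
  Δ           -0.7235      0.2412
  eq           0.5375       1.613
  solve Keq expr → x = 0.2412; check Q = 10.39
Then remove 0.1377 M of G.
Step 2:
                    G           M
  init         0.3998       1.613
  Δ            0.1327    -0.04425
  eq           0.5325       1.569
  solve Keq expr → x = -0.04425; check Q = 10.39
Then remove 0.08748 M of G.
Step 3:
                    G           M
  init          0.445       1.569
  Δ           0.08428    -0.02809
  eq           0.5293       1.541
  solve Keq expr → x = -0.02809; check Q = 10.39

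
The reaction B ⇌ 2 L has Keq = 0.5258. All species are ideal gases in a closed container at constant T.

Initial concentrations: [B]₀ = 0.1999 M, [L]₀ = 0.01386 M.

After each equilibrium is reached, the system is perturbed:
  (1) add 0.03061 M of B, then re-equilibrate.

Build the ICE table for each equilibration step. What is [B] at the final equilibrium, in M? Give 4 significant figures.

Q₀ = 9.6098e-04 vs Keq = 0.5258 ⇒ Q<K, forward
Step 1:
                  B         L
  I          0.1999   0.01386
  C         -0.1048    0.2097
  E         0.09505    0.2236
  solve Keq expr → x = 0.1048; check Q = 0.5258
Then add 0.03061 M of B.
Step 2:
                  B         L
  I          0.1257    0.2236
  C        -0.01099   0.02199
  E          0.1147    0.2455
  solve Keq expr → x = 0.01099; check Q = 0.5258

[B]_eq = 0.1147 M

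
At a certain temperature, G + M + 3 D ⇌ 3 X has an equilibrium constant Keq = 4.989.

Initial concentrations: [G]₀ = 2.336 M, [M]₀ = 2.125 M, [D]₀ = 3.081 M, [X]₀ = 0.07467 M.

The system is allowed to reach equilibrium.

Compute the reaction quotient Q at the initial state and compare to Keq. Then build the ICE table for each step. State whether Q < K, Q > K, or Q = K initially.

Q₀ = 2.8677e-06; Q < K (proceeds forward)

Q₀ = 2.8677e-06 vs Keq = 4.989 ⇒ Q<K, forward
Step 1:
                  G         M         D         X
  init        2.336     2.125     3.081   0.07467
  Δ         -0.7045   -0.7045    -2.113     2.113
  eq          1.632     1.421    0.9676     2.188
  solve Keq expr → x = 0.7045; check Q = 4.989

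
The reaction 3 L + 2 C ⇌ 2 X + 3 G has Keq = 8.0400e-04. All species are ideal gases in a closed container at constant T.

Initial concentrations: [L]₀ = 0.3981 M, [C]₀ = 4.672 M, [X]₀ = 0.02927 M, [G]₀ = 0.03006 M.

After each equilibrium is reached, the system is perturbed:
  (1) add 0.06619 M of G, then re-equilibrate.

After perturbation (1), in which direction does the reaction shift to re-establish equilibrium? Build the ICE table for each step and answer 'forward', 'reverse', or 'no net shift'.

Direction: reverse

Q₀ = 1.6898e-08 vs Keq = 8.0400e-04 ⇒ Q<K, forward
Step 1:
                    L           C           X           G
  init         0.3981       4.672     0.02927     0.03006
  Δ           -0.1752     -0.1168      0.1168      0.1752
  eq           0.2229       4.555      0.1461      0.2053
  solve Keq expr → x = 0.05841; check Q = 8.0400e-04
Then add 0.06619 M of G.
Step 2:
                    L           C           X           G
  init         0.2229       4.555      0.1461      0.2715
  Δ           0.02443     0.01628    -0.01628    -0.02443
  eq           0.2473       4.571      0.1298      0.2471
  solve Keq expr → x = -0.008142; check Q = 8.0400e-04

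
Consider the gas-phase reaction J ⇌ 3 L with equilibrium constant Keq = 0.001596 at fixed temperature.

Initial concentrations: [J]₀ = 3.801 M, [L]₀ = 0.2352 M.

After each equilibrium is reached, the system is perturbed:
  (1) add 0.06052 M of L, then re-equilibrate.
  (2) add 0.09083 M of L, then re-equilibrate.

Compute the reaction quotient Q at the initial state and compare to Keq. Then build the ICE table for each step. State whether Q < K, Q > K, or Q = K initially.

Q₀ = 0.003423 vs Keq = 0.001596 ⇒ Q>K, reverse
Step 1:
                    J           L
  Initial       3.801      0.2352
  Change      0.01751    -0.05254
  Equil         3.819      0.1827
  solve Keq expr → x = -0.01751; check Q = 0.001596
Then add 0.06052 M of L.
Step 2:
                    J           L
  Initial       3.819      0.2432
  Change      0.02007     -0.0602
  Equil         3.839       0.183
  solve Keq expr → x = -0.02007; check Q = 0.001596
Then add 0.09083 M of L.
Step 3:
                    J           L
  Initial       3.839      0.2738
  Change      0.03012    -0.09035
  Equil         3.869      0.1835
  solve Keq expr → x = -0.03012; check Q = 0.001596

Q₀ = 0.003423; Q > K (proceeds reverse)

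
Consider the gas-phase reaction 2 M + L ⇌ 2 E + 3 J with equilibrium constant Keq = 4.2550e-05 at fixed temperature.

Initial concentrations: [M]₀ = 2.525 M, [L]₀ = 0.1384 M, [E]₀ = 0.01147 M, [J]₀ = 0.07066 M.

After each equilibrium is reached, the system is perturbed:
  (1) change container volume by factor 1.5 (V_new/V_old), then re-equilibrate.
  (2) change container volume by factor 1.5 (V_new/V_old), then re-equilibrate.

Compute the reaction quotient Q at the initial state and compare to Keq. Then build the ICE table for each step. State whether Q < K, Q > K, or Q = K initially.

Q₀ = 5.2600e-08; Q < K (proceeds forward)

Q₀ = 5.2600e-08 vs Keq = 4.2550e-05 ⇒ Q<K, forward
Step 1:
                    M           L           E           J
  init          2.525      0.1384     0.01147     0.07066
  Δ          -0.06467    -0.03233     0.06467       0.097
  eq             2.46      0.1061     0.07614      0.1677
  solve Keq expr → x = 0.03233; check Q = 4.2550e-05
Then change container volume by factor 1.5 (V_new/V_old).
Step 2:
                    M           L           E           J
  init           1.64     0.07071     0.05076      0.1118
  Δ         -0.009844   -0.004922    0.009844     0.01477
  eq             1.63     0.06579      0.0606      0.1265
  solve Keq expr → x = 0.004922; check Q = 4.2550e-05
Then change container volume by factor 1.5 (V_new/V_old).
Step 3:
                    M           L           E           J
  init          1.087     0.04386      0.0404     0.08436
  Δ         -0.007418   -0.003709    0.007418     0.01113
  eq             1.08     0.04015     0.04782     0.09549
  solve Keq expr → x = 0.003709; check Q = 4.2550e-05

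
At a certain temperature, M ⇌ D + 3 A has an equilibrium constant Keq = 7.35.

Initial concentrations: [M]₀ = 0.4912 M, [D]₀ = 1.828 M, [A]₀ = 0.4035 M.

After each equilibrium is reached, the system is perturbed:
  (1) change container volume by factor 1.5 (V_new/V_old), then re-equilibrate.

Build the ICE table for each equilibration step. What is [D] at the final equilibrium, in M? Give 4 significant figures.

Q₀ = 0.2445 vs Keq = 7.35 ⇒ Q<K, forward
Step 1:
                  M         D         A
  init       0.4912     1.828    0.4035
  Δ         -0.2034    0.2034    0.6101
  eq         0.2878     2.031     1.014
  solve Keq expr → x = 0.2034; check Q = 7.35
Then change container volume by factor 1.5 (V_new/V_old).
Step 2:
                  M         D         A
  init       0.1919     1.354    0.6757
  Δ        -0.06475   0.06475    0.1943
  eq         0.1271     1.419      0.87
  solve Keq expr → x = 0.06475; check Q = 7.35

[D]_eq = 1.419 M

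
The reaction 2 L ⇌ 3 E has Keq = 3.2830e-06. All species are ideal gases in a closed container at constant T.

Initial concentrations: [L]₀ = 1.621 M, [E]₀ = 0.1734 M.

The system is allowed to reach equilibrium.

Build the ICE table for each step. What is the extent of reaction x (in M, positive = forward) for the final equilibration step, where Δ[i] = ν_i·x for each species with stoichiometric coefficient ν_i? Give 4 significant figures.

x = -0.05068 M

Q₀ = 0.001984 vs Keq = 3.2830e-06 ⇒ Q>K, reverse
Step 1:
                   L          E
  init         1.621     0.1734
  Δ           0.1014     -0.152
  eq           1.722    0.02136
  solve Keq expr → x = -0.05068; check Q = 3.2830e-06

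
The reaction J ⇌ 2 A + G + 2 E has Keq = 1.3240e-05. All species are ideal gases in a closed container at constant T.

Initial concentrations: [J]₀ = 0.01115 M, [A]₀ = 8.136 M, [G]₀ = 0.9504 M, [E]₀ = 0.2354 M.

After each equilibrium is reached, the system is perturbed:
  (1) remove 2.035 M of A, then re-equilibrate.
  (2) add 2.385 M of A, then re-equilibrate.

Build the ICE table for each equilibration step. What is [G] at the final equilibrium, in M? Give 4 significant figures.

Q₀ = 312.7 vs Keq = 1.3240e-05 ⇒ Q>K, reverse
Step 1:
                  J         A         G         E
  Initial   0.01115     8.136    0.9504    0.2354
  Change     0.1176   -0.2352   -0.1176   -0.2352
  Equil      0.1288     7.901    0.8328 1.8109e-04
  solve Keq expr → x = -0.1176; check Q = 1.3240e-05
Then remove 2.035 M of A.
Step 2:
                  J         A         G         E
  Initial    0.1288     5.866    0.8328 1.8109e-04
  Change  -3.1394e-05 6.2788e-05 3.1394e-05 6.2788e-05
  Equil      0.1287     5.866    0.8328 2.4388e-04
  solve Keq expr → x = 3.1394e-05; check Q = 1.3240e-05
Then add 2.385 M of A.
Step 3:
                  J         A         G         E
  Initial    0.1287     8.251    0.8328 2.4388e-04
  Change  3.5234e-05 -7.0467e-05 -3.5234e-05 -7.0467e-05
  Equil      0.1288     8.251    0.8328 1.7341e-04
  solve Keq expr → x = -3.5234e-05; check Q = 1.3240e-05

[G]_eq = 0.8328 M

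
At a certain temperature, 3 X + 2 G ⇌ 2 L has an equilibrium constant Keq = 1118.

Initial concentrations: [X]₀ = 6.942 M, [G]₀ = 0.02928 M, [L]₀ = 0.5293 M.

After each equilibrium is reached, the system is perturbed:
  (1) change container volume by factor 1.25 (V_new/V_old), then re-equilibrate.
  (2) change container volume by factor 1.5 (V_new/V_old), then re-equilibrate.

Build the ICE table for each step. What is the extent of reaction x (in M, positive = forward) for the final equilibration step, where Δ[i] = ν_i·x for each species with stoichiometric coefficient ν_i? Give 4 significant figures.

x = -2.8546e-04 M

Q₀ = 0.9768 vs Keq = 1118 ⇒ Q<K, forward
Step 1:
                  X         G         L
  I           6.942   0.02928    0.5293
  C        -0.04254  -0.02836   0.02836
  E           6.899 9.2029e-04    0.5577
  solve Keq expr → x = 0.01418; check Q = 1118
Then change container volume by factor 1.25 (V_new/V_old).
Step 2:
                  X         G         L
  I            5.52 7.3623e-04    0.4461
  C       4.3783e-04 2.9189e-04 -2.9189e-04
  E            5.52  0.001028    0.4458
  solve Keq expr → x = -1.4594e-04; check Q = 1118
Then change container volume by factor 1.5 (V_new/V_old).
Step 3:
                  X         G         L
  I            3.68 6.8541e-04    0.2972
  C       8.5637e-04 5.7092e-04 -5.7092e-04
  E           3.681  0.001256    0.2967
  solve Keq expr → x = -2.8546e-04; check Q = 1118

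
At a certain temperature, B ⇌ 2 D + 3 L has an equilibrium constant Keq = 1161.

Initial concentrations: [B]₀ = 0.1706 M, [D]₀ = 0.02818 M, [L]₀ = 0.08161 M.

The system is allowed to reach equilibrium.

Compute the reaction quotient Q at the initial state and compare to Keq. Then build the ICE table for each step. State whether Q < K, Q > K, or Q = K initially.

Q₀ = 2.5301e-06 vs Keq = 1161 ⇒ Q<K, forward
Step 1:
                   B          D          L
  Initial     0.1706    0.02818    0.08161
  Change     -0.1706     0.3412     0.5117
  Equil   2.4542e-05     0.3693     0.5933
  solve Keq expr → x = 0.1706; check Q = 1161

Q₀ = 2.5301e-06; Q < K (proceeds forward)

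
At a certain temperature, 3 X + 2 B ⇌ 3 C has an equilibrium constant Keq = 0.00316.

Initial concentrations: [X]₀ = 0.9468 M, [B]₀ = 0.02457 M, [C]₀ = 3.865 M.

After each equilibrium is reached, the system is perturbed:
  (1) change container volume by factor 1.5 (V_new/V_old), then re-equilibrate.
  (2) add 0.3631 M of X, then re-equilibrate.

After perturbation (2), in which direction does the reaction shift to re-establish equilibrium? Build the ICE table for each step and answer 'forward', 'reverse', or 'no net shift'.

Direction: forward

Q₀ = 1.1268e+05 vs Keq = 0.00316 ⇒ Q>K, reverse
Step 1:
                  X         B         C
  init       0.9468   0.02457     3.865
  Δ           2.957     1.971    -2.957
  eq          3.904     1.996    0.9081
  solve Keq expr → x = -0.9856; check Q = 0.00316
Then change container volume by factor 1.5 (V_new/V_old).
Step 2:
                  X         B         C
  init        2.602     1.331    0.6054
  Δ          0.1073   0.07151   -0.1073
  eq           2.71     1.402    0.4981
  solve Keq expr → x = -0.03575; check Q = 0.00316
Then add 0.3631 M of X.
Step 3:
                  X         B         C
  init        3.073     1.402    0.4981
  Δ        -0.04905   -0.0327   0.04905
  eq          3.024     1.369    0.5472
  solve Keq expr → x = 0.01635; check Q = 0.00316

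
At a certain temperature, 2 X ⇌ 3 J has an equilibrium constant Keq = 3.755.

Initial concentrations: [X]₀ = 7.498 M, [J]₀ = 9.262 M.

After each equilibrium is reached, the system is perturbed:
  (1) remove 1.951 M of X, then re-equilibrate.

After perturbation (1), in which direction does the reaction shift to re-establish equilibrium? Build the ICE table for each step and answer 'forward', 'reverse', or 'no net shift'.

Direction: reverse

Q₀ = 14.13 vs Keq = 3.755 ⇒ Q>K, reverse
Step 1:
                    X           J
  Initial       7.498       9.262
  Change        1.644      -2.466
  Equil         9.142       6.796
  solve Keq expr → x = -0.8221; check Q = 3.755
Then remove 1.951 M of X.
Step 2:
                    X           J
  Initial       7.191       6.796
  Change       0.4948     -0.7423
  Equil         7.686       6.053
  solve Keq expr → x = -0.2474; check Q = 3.755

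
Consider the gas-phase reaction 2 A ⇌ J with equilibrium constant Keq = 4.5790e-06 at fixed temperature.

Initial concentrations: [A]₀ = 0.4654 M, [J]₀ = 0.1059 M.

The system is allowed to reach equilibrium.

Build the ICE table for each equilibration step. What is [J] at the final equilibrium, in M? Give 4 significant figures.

Q₀ = 0.4889 vs Keq = 4.5790e-06 ⇒ Q>K, reverse
Step 1:
                  A         J
  I          0.4654    0.1059
  C          0.2118   -0.1059
  E          0.6772 2.0999e-06
  solve Keq expr → x = -0.1059; check Q = 4.5790e-06

[J]_eq = 2.0999e-06 M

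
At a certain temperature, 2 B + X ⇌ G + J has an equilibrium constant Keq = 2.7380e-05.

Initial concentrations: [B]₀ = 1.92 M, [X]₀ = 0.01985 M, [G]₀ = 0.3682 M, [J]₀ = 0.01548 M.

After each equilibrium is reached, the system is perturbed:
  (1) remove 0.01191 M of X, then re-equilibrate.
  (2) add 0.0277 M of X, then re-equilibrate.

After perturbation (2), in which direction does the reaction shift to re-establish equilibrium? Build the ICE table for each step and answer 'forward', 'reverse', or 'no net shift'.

Q₀ = 0.07789 vs Keq = 2.7380e-05 ⇒ Q>K, reverse
Step 1:
                   B          X          G          J
  init          1.92    0.01985     0.3682    0.01548
  Δ          0.03094    0.01547   -0.01547   -0.01547
  eq           1.951    0.03532     0.3527 1.0435e-05
  solve Keq expr → x = -0.01547; check Q = 2.7380e-05
Then remove 0.01191 M of X.
Step 2:
                   B          X          G          J
  init         1.951    0.02341     0.3527 1.0435e-05
  Δ       7.0352e-06 3.5176e-06 -3.5176e-06 -3.5176e-06
  eq           1.951    0.02341     0.3527 6.9174e-06
  solve Keq expr → x = -3.5176e-06; check Q = 2.7380e-05
Then add 0.0277 M of X.
Step 3:
                   B          X          G          J
  init         1.951    0.05111     0.3527 6.9174e-06
  Δ       -1.6362e-05 -8.1810e-06 8.1810e-06 8.1810e-06
  eq           1.951     0.0511     0.3527 1.5098e-05
  solve Keq expr → x = 8.1810e-06; check Q = 2.7380e-05

Direction: forward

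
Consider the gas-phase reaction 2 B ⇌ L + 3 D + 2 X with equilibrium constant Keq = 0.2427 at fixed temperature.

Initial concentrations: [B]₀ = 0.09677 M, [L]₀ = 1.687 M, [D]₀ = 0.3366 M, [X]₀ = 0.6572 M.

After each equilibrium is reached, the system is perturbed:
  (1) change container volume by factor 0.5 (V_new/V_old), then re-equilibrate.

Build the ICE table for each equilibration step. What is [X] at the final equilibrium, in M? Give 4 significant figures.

[X]_eq = 1.033 M

Q₀ = 2.967 vs Keq = 0.2427 ⇒ Q>K, reverse
Step 1:
                   B          L          D          X
  init       0.09677      1.687     0.3366     0.6572
  Δ          0.07134   -0.03567     -0.107   -0.07134
  eq          0.1681      1.651     0.2296     0.5859
  solve Keq expr → x = -0.03567; check Q = 0.2427
Then change container volume by factor 0.5 (V_new/V_old).
Step 2:
                   B          L          D          X
  init        0.3362      3.303     0.4592      1.172
  Δ           0.1386   -0.06931    -0.2079    -0.1386
  eq          0.4748      3.233     0.2512      1.033
  solve Keq expr → x = -0.06931; check Q = 0.2427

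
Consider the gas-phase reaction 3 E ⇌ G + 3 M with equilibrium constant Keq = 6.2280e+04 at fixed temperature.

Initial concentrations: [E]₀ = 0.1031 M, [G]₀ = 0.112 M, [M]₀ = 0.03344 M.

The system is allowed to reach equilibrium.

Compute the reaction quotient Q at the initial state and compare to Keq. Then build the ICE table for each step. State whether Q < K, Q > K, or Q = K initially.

Q₀ = 0.003822 vs Keq = 6.2280e+04 ⇒ Q<K, forward
Step 1:
                   E          G          M
  I           0.1031      0.112    0.03344
  C          -0.1013    0.03377     0.1013
  E         0.001789     0.1458     0.1348
  solve Keq expr → x = 0.03377; check Q = 6.2280e+04

Q₀ = 0.003822; Q < K (proceeds forward)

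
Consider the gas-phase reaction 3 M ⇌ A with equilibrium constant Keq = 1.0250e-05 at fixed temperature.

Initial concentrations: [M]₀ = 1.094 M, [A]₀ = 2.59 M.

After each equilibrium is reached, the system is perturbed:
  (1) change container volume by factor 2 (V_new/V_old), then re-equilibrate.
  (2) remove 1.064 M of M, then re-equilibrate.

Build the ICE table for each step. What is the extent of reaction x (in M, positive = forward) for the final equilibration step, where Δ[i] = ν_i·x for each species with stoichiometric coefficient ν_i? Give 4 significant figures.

x = -4.9952e-04 M

Q₀ = 1.978 vs Keq = 1.0250e-05 ⇒ Q>K, reverse
Step 1:
                   M          A
  init         1.094       2.59
  Δ            7.749     -2.583
  eq           8.843   0.007087
  solve Keq expr → x = -2.583; check Q = 1.0250e-05
Then change container volume by factor 2 (V_new/V_old).
Step 2:
                   M          A
  init         4.421   0.003544
  Δ         0.007959  -0.002653
  eq           4.429 8.9071e-04
  solve Keq expr → x = -0.002653; check Q = 1.0250e-05
Then remove 1.064 M of M.
Step 3:
                   M          A
  init         3.365 8.9071e-04
  Δ         0.001499 -4.9952e-04
  eq           3.367 3.9119e-04
  solve Keq expr → x = -4.9952e-04; check Q = 1.0250e-05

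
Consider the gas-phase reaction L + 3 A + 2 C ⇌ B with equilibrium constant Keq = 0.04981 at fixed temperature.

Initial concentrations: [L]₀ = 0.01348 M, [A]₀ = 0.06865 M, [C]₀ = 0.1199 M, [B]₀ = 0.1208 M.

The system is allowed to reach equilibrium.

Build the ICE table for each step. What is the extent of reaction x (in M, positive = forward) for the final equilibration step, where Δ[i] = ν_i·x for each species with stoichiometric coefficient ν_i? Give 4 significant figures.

x = -0.1207 M

Q₀ = 1.9267e+06 vs Keq = 0.04981 ⇒ Q>K, reverse
Step 1:
                   L          A          C          B
  init       0.01348    0.06865     0.1199     0.1208
  Δ           0.1207     0.3622     0.2415    -0.1207
  eq          0.1342     0.4308     0.3614 6.9812e-05
  solve Keq expr → x = -0.1207; check Q = 0.04981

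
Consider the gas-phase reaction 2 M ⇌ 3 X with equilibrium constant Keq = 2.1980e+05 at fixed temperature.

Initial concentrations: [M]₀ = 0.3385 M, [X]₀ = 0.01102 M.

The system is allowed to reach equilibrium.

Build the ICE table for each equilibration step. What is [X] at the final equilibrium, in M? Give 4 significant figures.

[X]_eq = 0.5176 M

Q₀ = 1.1680e-05 vs Keq = 2.1980e+05 ⇒ Q<K, forward
Step 1:
                    M           X
  I            0.3385     0.01102
  C           -0.3377      0.5066
  E        7.9424e-04      0.5176
  solve Keq expr → x = 0.1689; check Q = 2.1980e+05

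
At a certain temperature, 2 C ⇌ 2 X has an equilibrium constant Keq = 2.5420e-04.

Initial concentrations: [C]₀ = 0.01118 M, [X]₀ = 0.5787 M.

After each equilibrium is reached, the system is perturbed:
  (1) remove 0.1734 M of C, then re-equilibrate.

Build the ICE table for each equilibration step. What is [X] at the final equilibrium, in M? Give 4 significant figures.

[X]_eq = 0.006536 M

Q₀ = 2679 vs Keq = 2.5420e-04 ⇒ Q>K, reverse
Step 1:
                   C          X
  I          0.01118     0.5787
  C           0.5694    -0.5694
  E           0.5806   0.009257
  solve Keq expr → x = -0.2847; check Q = 2.5420e-04
Then remove 0.1734 M of C.
Step 2:
                   C          X
  I           0.4072   0.009257
  C         0.002721  -0.002721
  E           0.4099   0.006536
  solve Keq expr → x = -0.001361; check Q = 2.5420e-04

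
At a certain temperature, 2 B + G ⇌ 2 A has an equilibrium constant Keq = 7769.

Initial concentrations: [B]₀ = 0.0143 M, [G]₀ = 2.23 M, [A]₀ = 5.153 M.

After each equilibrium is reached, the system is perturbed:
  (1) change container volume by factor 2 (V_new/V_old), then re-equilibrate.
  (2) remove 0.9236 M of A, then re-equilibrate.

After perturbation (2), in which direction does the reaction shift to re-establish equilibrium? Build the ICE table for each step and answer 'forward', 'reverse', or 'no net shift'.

Q₀ = 5.8230e+04 vs Keq = 7769 ⇒ Q>K, reverse
Step 1:
                    B           G           A
  Initial      0.0143        2.23       5.153
  Change      0.02456     0.01228    -0.02456
  Equil       0.03886       2.242       5.128
  solve Keq expr → x = -0.01228; check Q = 7769
Then change container volume by factor 2 (V_new/V_old).
Step 2:
                    B           G           A
  Initial     0.01943       1.121       2.564
  Change     0.007914    0.003957   -0.007914
  Equil       0.02734       1.125       2.556
  solve Keq expr → x = -0.003957; check Q = 7769
Then remove 0.9236 M of A.
Step 3:
                    B           G           A
  Initial     0.02734       1.125       1.633
  Change    -0.009737   -0.004868    0.009737
  Equil       0.01761        1.12       1.642
  solve Keq expr → x = 0.004868; check Q = 7769

Direction: forward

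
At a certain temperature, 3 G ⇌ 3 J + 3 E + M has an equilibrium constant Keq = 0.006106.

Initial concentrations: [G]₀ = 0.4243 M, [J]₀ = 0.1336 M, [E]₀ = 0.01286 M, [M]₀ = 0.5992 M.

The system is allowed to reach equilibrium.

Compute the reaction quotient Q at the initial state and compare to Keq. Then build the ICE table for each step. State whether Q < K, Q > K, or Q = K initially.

Q₀ = 3.9783e-08; Q < K (proceeds forward)

Q₀ = 3.9783e-08 vs Keq = 0.006106 ⇒ Q<K, forward
Step 1:
                  G         J         E         M
  I          0.4243    0.1336   0.01286    0.5992
  C         -0.1671    0.1671    0.1671   0.05571
  E          0.2572    0.3007      0.18    0.6549
  solve Keq expr → x = 0.05571; check Q = 0.006106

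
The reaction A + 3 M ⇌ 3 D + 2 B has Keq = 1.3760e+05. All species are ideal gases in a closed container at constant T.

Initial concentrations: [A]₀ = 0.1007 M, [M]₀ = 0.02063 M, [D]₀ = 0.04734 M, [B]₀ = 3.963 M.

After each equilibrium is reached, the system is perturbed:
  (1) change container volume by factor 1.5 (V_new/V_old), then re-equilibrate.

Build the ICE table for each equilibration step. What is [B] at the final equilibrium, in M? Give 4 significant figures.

[B]_eq = 2.649 M

Q₀ = 1885 vs Keq = 1.3760e+05 ⇒ Q<K, forward
Step 1:
                   A          M          D          B
  init        0.1007    0.02063    0.04734      3.963
  Δ        -0.004703   -0.01411    0.01411   0.009406
  eq           0.096    0.00652    0.06145      3.972
  solve Keq expr → x = 0.004703; check Q = 1.3760e+05
Then change container volume by factor 1.5 (V_new/V_old).
Step 2:
                   A          M          D          B
  init         0.064   0.004347    0.04097      2.648
  Δ       -1.6652e-04 -4.9956e-04 4.9956e-04 3.3304e-04
  eq         0.06383   0.003847    0.04147      2.649
  solve Keq expr → x = 1.6652e-04; check Q = 1.3760e+05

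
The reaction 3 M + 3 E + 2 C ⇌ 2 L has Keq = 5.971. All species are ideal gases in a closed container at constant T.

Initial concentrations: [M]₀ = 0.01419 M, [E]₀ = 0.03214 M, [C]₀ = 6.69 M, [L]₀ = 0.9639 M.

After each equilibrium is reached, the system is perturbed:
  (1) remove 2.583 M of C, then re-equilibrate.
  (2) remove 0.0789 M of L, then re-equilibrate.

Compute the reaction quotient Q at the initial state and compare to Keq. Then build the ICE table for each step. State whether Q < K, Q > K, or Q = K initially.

Q₀ = 2.1884e+08; Q > K (proceeds reverse)

Q₀ = 2.1884e+08 vs Keq = 5.971 ⇒ Q>K, reverse
Step 1:
                  M         E         C         L
  init      0.01419   0.03214      6.69    0.9639
  Δ          0.3301    0.3301    0.2201   -0.2201
  eq         0.3443    0.3623      6.91    0.7438
  solve Keq expr → x = -0.11; check Q = 5.971
Then remove 2.583 M of C.
Step 2:
                  M         E         C         L
  init       0.3443    0.3623     4.327    0.7438
  Δ         0.05202   0.05202   0.03468  -0.03468
  eq         0.3963    0.4143     4.362    0.7091
  solve Keq expr → x = -0.01734; check Q = 5.971
Then remove 0.0789 M of L.
Step 3:
                  M         E         C         L
  init       0.3963    0.4143     4.362    0.6302
  Δ         -0.0135   -0.0135 -0.009002  0.009002
  eq         0.3828    0.4008     4.353    0.6392
  solve Keq expr → x = 0.004501; check Q = 5.971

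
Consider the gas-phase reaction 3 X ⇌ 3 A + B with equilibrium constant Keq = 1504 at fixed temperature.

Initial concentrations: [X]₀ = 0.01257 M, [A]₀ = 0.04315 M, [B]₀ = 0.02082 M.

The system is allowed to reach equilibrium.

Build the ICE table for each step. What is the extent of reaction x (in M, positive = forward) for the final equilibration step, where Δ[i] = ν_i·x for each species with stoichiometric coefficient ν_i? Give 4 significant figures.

Q₀ = 0.8422 vs Keq = 1504 ⇒ Q<K, forward
Step 1:
                  X         A         B
  init      0.01257   0.04315   0.02082
  Δ        -0.01119   0.01119  0.003731
  eq       0.001378   0.05434   0.02455
  solve Keq expr → x = 0.003731; check Q = 1504

x = 0.003731 M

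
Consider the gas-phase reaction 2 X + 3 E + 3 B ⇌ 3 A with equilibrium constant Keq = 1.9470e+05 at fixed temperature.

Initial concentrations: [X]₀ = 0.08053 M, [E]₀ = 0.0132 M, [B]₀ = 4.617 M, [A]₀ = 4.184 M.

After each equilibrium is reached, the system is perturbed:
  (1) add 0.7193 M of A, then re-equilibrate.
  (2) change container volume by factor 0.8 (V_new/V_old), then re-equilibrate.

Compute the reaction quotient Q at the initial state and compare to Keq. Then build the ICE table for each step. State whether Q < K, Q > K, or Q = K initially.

Q₀ = 4.9895e+07 vs Keq = 1.9470e+05 ⇒ Q>K, reverse
Step 1:
                  X         E         B         A
  init      0.08053    0.0132     4.617     4.184
  Δ          0.0343   0.05145   0.05145  -0.05145
  eq         0.1148   0.06465     4.668     4.133
  solve Keq expr → x = -0.01715; check Q = 1.9470e+05
Then add 0.7193 M of A.
Step 2:
                  X         E         B         A
  init       0.1148   0.06465     4.668     4.852
  Δ        0.005714   0.00857   0.00857  -0.00857
  eq         0.1205   0.07322     4.677     4.843
  solve Keq expr → x = -0.002857; check Q = 1.9470e+05
Then change container volume by factor 0.8 (V_new/V_old).
Step 3:
                  X         E         B         A
  init       0.1507   0.09152     5.846     6.054
  Δ        -0.01545  -0.02318  -0.02318   0.02318
  eq         0.1352   0.06835     5.823     6.077
  solve Keq expr → x = 0.007725; check Q = 1.9470e+05

Q₀ = 4.9895e+07; Q > K (proceeds reverse)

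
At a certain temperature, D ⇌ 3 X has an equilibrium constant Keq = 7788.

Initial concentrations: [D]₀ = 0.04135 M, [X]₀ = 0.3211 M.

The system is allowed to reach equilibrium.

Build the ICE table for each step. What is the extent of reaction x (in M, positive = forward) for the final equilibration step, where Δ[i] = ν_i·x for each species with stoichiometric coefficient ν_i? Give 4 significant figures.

Q₀ = 0.8007 vs Keq = 7788 ⇒ Q<K, forward
Step 1:
                   D          X
  I          0.04135     0.3211
  C         -0.04134      0.124
  E       1.1324e-05     0.4451
  solve Keq expr → x = 0.04134; check Q = 7788

x = 0.04134 M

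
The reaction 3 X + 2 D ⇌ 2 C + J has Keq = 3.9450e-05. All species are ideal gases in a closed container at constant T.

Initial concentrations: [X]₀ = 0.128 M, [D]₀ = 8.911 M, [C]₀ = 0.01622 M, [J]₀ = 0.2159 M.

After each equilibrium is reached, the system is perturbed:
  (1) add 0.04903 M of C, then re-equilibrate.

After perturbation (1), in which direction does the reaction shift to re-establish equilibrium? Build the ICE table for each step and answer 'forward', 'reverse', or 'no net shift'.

Q₀ = 3.4109e-04 vs Keq = 3.9450e-05 ⇒ Q>K, reverse
Step 1:
                   X          D          C          J
  init         0.128      8.911    0.01622     0.2159
  Δ          0.01449    0.00966   -0.00966   -0.00483
  eq          0.1425      8.921    0.00656     0.2111
  solve Keq expr → x = -0.00483; check Q = 3.9450e-05
Then add 0.04903 M of C.
Step 2:
                   X          D          C          J
  init        0.1425      8.921    0.05559     0.2111
  Δ          0.06504    0.04336   -0.04336   -0.02168
  eq          0.2075      8.964    0.01223     0.1894
  solve Keq expr → x = -0.02168; check Q = 3.9450e-05

Direction: reverse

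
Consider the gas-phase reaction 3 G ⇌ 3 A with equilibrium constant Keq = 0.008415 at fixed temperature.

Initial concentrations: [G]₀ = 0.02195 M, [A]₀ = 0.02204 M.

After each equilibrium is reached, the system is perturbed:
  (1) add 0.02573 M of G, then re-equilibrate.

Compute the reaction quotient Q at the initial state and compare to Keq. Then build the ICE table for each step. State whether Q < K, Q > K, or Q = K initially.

Q₀ = 1.012 vs Keq = 0.008415 ⇒ Q>K, reverse
Step 1:
                   G          A
  I          0.02195    0.02204
  C           0.0146    -0.0146
  E          0.03655   0.007435
  solve Keq expr → x = -0.004868; check Q = 0.008415
Then add 0.02573 M of G.
Step 2:
                   G          A
  I          0.06228   0.007435
  C        -0.004349   0.004349
  E          0.05794    0.01178
  solve Keq expr → x = 0.00145; check Q = 0.008415

Q₀ = 1.012; Q > K (proceeds reverse)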